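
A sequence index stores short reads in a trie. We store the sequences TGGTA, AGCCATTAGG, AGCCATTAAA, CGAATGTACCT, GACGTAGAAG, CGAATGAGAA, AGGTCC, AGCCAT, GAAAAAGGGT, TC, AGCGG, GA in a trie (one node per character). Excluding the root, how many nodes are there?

For each word, the new-node count is its length minus the longest prefix already in the trie:
  "TGGTA" → 5 new (T, G, G, T, A)
  "AGCCATTAGG" → 10 new (A, G, C, C, A, T, T, A, G, G)
  "AGCCATTAAA" → prefix "AGCCATTA" already present; 2 new (A, A)
  "CGAATGTACCT" → 11 new (C, G, A, A, T, G, T, A, C, C, T)
  "GACGTAGAAG" → 10 new (G, A, C, G, T, A, G, A, A, G)
  "CGAATGAGAA" → prefix "CGAATG" already present; 4 new (A, G, A, A)
  "AGGTCC" → prefix "AG" already present; 4 new (G, T, C, C)
  "AGCCAT" → prefix "AGCCAT" already present; 0 new (none)
  "GAAAAAGGGT" → prefix "GA" already present; 8 new (A, A, A, A, G, G, G, T)
  "TC" → prefix "T" already present; 1 new (C)
  "AGCGG" → prefix "AGC" already present; 2 new (G, G)
  "GA" → prefix "GA" already present; 0 new (none)
Total nodes = 5 + 10 + 2 + 11 + 10 + 4 + 4 + 0 + 8 + 1 + 2 + 0 = 57

57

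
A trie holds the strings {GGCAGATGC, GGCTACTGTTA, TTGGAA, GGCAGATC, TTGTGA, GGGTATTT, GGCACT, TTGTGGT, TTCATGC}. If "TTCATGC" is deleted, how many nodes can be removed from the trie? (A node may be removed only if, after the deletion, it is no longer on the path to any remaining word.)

5

After clearing the end-marker at "TTCATGC", prune upward until reaching a node still needed by another word.
The suffix "CATGC" (5 nodes) is used only by "TTCATGC"; the node for "TT" still has the child "G", so pruning stops there.
Nodes removed: 5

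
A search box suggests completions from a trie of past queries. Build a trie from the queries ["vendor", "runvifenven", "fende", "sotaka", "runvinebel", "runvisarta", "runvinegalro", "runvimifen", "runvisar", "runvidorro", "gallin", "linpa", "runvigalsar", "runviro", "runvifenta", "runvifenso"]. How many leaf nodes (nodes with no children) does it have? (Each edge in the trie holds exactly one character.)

15

Leaves are exactly the stored words that no other stored word extends.
Those words: "fende", "gallin", "linpa", "runvidorro", "runvifenso", "runvifenta", "runvifenven", "runvigalsar", "runvimifen", "runvinebel", "runvinegalro", "runviro", "runvisarta", "sotaka", "vendor"
Leaf count: 15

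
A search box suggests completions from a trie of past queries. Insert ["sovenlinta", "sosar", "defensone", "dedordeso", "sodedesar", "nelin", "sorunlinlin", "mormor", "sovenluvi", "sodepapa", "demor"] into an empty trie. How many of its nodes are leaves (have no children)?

Leaves are exactly the stored words that no other stored word extends.
Those words: "dedordeso", "defensone", "demor", "mormor", "nelin", "sodedesar", "sodepapa", "sorunlinlin", "sosar", "sovenlinta", "sovenluvi"
Leaf count: 11

11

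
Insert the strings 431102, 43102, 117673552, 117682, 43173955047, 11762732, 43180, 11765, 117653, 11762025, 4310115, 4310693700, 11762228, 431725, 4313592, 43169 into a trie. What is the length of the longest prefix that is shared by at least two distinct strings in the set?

5

Look for the deepest trie node that still has at least two words in its subtree.
e.g. "11762025" and "11762228" share the prefix "11762" of length 5; no pair shares a longer one.
Longest shared-prefix length: 5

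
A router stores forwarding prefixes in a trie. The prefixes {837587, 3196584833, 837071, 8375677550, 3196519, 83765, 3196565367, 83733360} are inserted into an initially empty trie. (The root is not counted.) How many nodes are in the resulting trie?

For each word, the new-node count is its length minus the longest prefix already in the trie:
  "837587" → 6 new (8, 3, 7, 5, 8, 7)
  "3196584833" → 10 new (3, 1, 9, 6, 5, 8, 4, 8, 3, 3)
  "837071" → prefix "837" already present; 3 new (0, 7, 1)
  "8375677550" → prefix "8375" already present; 6 new (6, 7, 7, 5, 5, 0)
  "3196519" → prefix "31965" already present; 2 new (1, 9)
  "83765" → prefix "837" already present; 2 new (6, 5)
  "3196565367" → prefix "31965" already present; 5 new (6, 5, 3, 6, 7)
  "83733360" → prefix "837" already present; 5 new (3, 3, 3, 6, 0)
Total nodes = 6 + 10 + 3 + 6 + 2 + 2 + 5 + 5 = 39

39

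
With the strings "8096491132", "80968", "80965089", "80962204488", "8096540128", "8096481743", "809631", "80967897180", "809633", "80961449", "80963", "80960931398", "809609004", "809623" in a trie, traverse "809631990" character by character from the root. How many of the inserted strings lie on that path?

2

Check each prefix of "809631990" against the stored set — each match is an end-marker on the path.
Prefixes of the query that are stored words: "80963", "809631"
Count: 2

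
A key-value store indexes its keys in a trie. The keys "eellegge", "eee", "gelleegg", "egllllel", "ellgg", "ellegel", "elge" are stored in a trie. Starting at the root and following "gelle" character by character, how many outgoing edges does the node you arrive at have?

The children of the "gelle" node are the distinct next characters among strings starting with "gelle".
Characters that immediately follow "gelle" among the stored strings: {e}.
That node has 1 child edge.

1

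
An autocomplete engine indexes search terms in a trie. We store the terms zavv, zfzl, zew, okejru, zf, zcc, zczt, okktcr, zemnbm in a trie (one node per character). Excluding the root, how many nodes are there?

Trace insertions, counting only characters that open a new branch:
  "zavv" → 4 new (z, a, v, v)
  "zfzl" → prefix "z" already present; 3 new (f, z, l)
  "zew" → prefix "z" already present; 2 new (e, w)
  "okejru" → 6 new (o, k, e, j, r, u)
  "zf" → prefix "zf" already present; 0 new (none)
  "zcc" → prefix "z" already present; 2 new (c, c)
  "zczt" → prefix "zc" already present; 2 new (z, t)
  "okktcr" → prefix "ok" already present; 4 new (k, t, c, r)
  "zemnbm" → prefix "ze" already present; 4 new (m, n, b, m)
Total nodes = 4 + 3 + 2 + 6 + 0 + 2 + 2 + 4 + 4 = 27

27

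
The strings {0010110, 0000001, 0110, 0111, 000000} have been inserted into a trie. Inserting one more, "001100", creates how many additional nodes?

Walking "001100" from the root, the first 3 characters ("001") follow existing edges; "1" is the first miss.
So 6 − 3 = 3 new nodes.

3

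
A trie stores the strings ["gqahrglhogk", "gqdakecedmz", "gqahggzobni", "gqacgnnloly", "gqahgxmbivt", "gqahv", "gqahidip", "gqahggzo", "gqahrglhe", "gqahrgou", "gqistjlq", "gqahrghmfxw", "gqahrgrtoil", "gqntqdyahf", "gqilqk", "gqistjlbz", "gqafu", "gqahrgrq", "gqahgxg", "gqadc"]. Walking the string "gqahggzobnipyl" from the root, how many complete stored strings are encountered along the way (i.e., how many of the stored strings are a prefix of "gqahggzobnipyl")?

Check each prefix of "gqahggzobnipyl" against the stored set — each match is an end-marker on the path.
Prefixes of the query that are stored words: "gqahggzo", "gqahggzobni"
Count: 2

2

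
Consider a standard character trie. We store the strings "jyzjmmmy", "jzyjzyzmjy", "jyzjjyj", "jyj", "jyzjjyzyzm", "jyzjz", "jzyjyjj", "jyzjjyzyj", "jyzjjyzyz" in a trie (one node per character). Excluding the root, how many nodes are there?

30

Insert word by word; a character creates a node only if that edge doesn't already exist:
  "jyzjmmmy" → 8 new (j, y, z, j, m, m, m, y)
  "jzyjzyzmjy" → prefix "j" already present; 9 new (z, y, j, z, y, z, m, j, y)
  "jyzjjyj" → prefix "jyzj" already present; 3 new (j, y, j)
  "jyj" → prefix "jy" already present; 1 new (j)
  "jyzjjyzyzm" → prefix "jyzjjy" already present; 4 new (z, y, z, m)
  "jyzjz" → prefix "jyzj" already present; 1 new (z)
  "jzyjyjj" → prefix "jzyj" already present; 3 new (y, j, j)
  "jyzjjyzyj" → prefix "jyzjjyzy" already present; 1 new (j)
  "jyzjjyzyz" → prefix "jyzjjyzyz" already present; 0 new (none)
Total nodes = 8 + 9 + 3 + 1 + 4 + 1 + 3 + 1 + 0 = 30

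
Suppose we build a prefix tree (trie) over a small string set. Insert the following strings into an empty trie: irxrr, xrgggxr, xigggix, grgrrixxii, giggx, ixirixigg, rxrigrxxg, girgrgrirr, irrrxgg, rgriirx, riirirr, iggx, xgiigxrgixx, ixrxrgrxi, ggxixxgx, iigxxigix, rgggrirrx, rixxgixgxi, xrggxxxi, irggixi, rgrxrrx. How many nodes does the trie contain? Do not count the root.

137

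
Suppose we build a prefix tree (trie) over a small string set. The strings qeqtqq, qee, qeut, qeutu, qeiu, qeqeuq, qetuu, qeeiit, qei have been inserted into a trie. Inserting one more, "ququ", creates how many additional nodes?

Walking "ququ" from the root, the first 1 characters ("q") follow existing edges; "u" is the first miss.
Each of the 3 remaining characters creates one node.

3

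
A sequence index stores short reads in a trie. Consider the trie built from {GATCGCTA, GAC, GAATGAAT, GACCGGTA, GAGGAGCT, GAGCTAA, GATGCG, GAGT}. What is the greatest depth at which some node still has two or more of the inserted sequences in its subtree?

3

Look for the deepest trie node that still has at least two words in its subtree.
"GAC" and "GACCGGTA" agree on "GAC" (3 characters) before diverging; nothing deeper is shared.
Longest shared-prefix length: 3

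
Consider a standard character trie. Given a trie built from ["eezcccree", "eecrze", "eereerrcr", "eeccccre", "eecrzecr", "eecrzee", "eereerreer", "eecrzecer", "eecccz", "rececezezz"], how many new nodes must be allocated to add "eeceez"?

"eec" is already a path in the trie; the remaining "eez" must be added.
Each of the 3 remaining characters creates one node.

3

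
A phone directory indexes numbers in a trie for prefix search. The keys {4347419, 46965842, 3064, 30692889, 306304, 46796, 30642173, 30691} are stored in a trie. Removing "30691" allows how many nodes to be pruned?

1

Walk "30691" from the leaf back toward the root, removing each node that no remaining word uses.
The suffix "1" (1 node) is used only by "30691"; the node for "3069" still has the child "2", so pruning stops there.
Nodes removed: 1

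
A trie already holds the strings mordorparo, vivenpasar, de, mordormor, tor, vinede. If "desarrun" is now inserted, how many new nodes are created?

6

The longest prefix of "desarrun" already in the trie is "de" (length 2).
New nodes needed: |"desarrun"| − 2 = 8 − 2 = 6.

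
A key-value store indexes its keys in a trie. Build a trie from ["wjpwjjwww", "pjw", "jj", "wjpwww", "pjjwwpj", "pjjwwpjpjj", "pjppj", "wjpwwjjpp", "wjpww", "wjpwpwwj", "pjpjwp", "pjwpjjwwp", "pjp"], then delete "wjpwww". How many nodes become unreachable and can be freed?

1

A node on "wjpwww"'s path can go only if nothing else ends at it or branches off below it.
The suffix "w" (1 node) is used only by "wjpwww"; the node for "wjpww" still has the child "j", so pruning stops there.
Nodes removed: 1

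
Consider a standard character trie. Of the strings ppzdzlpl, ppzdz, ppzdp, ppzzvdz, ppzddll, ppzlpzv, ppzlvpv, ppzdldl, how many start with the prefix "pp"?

8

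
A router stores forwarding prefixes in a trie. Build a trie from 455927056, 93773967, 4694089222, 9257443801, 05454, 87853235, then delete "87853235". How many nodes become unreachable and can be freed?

Walk "87853235" from the leaf back toward the root, removing each node that no remaining word uses.
No other word shares any prefix with "87853235", so all 8 of its nodes go.
Nodes removed: 8

8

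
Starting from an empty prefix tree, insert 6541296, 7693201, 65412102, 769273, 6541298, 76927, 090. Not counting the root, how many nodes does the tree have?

24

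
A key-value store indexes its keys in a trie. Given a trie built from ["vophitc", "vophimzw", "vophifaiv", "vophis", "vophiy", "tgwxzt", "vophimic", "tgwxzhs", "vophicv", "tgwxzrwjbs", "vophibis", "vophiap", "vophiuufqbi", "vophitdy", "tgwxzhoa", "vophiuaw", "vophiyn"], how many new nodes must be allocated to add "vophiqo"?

2

Walking "vophiqo" from the root, the first 5 characters ("vophi") follow existing edges; "q" is the first miss.
So 7 − 5 = 2 new nodes.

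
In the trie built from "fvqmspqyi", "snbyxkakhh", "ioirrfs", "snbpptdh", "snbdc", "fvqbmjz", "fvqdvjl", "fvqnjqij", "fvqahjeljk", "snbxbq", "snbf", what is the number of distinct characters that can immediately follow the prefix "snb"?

Follow the path "snb" to its node, then look at its outgoing edges.
Distinct next characters after "snb": d, f, p, x, y.
That node has 5 child edges.

5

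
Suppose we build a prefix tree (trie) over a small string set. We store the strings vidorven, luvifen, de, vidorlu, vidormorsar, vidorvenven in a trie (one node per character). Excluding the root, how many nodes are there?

Count nodes per top-level branch (shared prefixes stored once):
  'd'-branch (de): 2 nodes
  'l'-branch (luvifen): 7 nodes
  'v'-branch (vidorlu, vidormorsar, vidorven, vidorvenven): 19 nodes
Sum: 28

28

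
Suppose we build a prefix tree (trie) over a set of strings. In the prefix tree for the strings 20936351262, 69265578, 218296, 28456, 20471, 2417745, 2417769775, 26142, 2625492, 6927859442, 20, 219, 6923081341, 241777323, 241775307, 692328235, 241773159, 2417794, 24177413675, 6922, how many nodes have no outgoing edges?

19

A leaf is a node with no children — equivalently, the end of a word that is not a proper prefix of any other stored word.
Those words: "20471", "20936351262", "218296", "219", "241773159", "24177413675", "2417745", "241775307", "2417769775", "241777323", "2417794", "26142", "2625492", "28456", "6922", "6923081341", "692328235", "69265578", "6927859442"
Leaf count: 19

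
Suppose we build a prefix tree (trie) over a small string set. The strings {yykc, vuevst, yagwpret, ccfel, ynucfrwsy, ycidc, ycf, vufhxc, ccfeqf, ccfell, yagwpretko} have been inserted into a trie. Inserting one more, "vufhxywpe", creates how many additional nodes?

The longest prefix of "vufhxywpe" already in the trie is "vufhx" (length 5).
Each of the 4 remaining characters creates one node.

4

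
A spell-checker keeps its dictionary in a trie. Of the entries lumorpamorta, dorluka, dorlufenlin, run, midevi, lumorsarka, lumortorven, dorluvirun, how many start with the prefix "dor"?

3

Traverse to the node for "dor", then collect every word in that subtree.
Words under "dor": dorlufenlin, dorluka, dorluvirun
Count: 3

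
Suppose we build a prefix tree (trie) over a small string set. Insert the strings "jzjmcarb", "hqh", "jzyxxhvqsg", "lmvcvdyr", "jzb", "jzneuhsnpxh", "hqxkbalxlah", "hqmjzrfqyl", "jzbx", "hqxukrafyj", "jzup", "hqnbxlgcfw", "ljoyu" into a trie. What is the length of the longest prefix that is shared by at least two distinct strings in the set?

The deepest shared node is where two words last agree before diverging.
e.g. "hqxkbalxlah" and "hqxukrafyj" share the prefix "hqx" of length 3; no pair shares a longer one.
Longest shared-prefix length: 3

3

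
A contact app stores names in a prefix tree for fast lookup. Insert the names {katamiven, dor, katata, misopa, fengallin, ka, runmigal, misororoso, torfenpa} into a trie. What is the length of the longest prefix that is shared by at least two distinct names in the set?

4

Look for the deepest trie node that still has at least two words in its subtree.
e.g. "katamiven" and "katata" share the prefix "kata" of length 4; no pair shares a longer one.
Longest shared-prefix length: 4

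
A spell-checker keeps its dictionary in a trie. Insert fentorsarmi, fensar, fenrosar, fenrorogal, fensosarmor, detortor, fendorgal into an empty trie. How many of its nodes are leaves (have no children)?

7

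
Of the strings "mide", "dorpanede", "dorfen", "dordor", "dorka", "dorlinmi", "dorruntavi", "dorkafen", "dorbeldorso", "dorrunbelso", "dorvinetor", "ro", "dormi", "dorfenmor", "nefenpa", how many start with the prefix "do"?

Walk to "do"; the words in its subtree are exactly those with that prefix.
Matches: "dorbeldorso", "dordor", "dorfen", "dorfenmor", "dorka", "dorkafen", "dorlinmi", "dormi", "dorpanede", "dorrunbelso", "dorruntavi", "dorvinetor"
Count: 12

12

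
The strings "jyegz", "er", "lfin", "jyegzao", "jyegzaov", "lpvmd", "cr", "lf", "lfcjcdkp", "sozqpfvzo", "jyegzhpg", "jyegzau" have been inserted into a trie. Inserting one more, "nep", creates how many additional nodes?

3

"nep" shares no prefix with any stored word, so all 3 characters open new nodes.
3 − 0 = 3 new nodes.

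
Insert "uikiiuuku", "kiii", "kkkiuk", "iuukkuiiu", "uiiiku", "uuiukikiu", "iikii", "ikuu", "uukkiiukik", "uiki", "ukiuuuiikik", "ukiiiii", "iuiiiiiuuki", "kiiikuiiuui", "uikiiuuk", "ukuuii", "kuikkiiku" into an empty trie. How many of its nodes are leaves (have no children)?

14

A leaf is a node with no children — equivalently, the end of a word that is not a proper prefix of any other stored word.
Those words: "iikii", "ikuu", "iuiiiiiuuki", "iuukkuiiu", "kiiikuiiuui", "kkkiuk", "kuikkiiku", "uiiiku", "uikiiuuku", "ukiiiii", "ukiuuuiikik", "ukuuii", "uuiukikiu", "uukkiiukik"
Leaf count: 14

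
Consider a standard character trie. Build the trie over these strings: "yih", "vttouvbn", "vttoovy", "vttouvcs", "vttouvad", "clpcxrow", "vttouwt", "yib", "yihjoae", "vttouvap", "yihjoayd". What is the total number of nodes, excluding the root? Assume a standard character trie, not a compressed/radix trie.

36

Count nodes per top-level branch (shared prefixes stored once):
  'c'-branch (clpcxrow): 8 nodes
  'v'-branch (vttoovy, vttouvad, vttouvap, vttouvbn, vttouvcs, vttouwt): 18 nodes
  'y'-branch (yib, yih, yihjoae, yihjoayd): 10 nodes
Sum: 36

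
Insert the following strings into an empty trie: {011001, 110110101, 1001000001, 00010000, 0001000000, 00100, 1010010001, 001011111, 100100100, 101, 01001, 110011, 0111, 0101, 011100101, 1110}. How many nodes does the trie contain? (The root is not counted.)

For each word, the new-node count is its length minus the longest prefix already in the trie:
  "011001" → 6 new (0, 1, 1, 0, 0, 1)
  "110110101" → 9 new (1, 1, 0, 1, 1, 0, 1, 0, 1)
  "1001000001" → prefix "1" already present; 9 new (0, 0, 1, 0, 0, 0, 0, 0, 1)
  "00010000" → prefix "0" already present; 7 new (0, 0, 1, 0, 0, 0, 0)
  "0001000000" → prefix "00010000" already present; 2 new (0, 0)
  "00100" → prefix "00" already present; 3 new (1, 0, 0)
  "1010010001" → prefix "10" already present; 8 new (1, 0, 0, 1, 0, 0, 0, 1)
  "001011111" → prefix "0010" already present; 5 new (1, 1, 1, 1, 1)
  "100100100" → prefix "100100" already present; 3 new (1, 0, 0)
  "101" → prefix "101" already present; 0 new (none)
  "01001" → prefix "01" already present; 3 new (0, 0, 1)
  "110011" → prefix "110" already present; 3 new (0, 1, 1)
  "0111" → prefix "011" already present; 1 new (1)
  "0101" → prefix "010" already present; 1 new (1)
  "011100101" → prefix "0111" already present; 5 new (0, 0, 1, 0, 1)
  "1110" → prefix "11" already present; 2 new (1, 0)
Total nodes = 6 + 9 + 9 + 7 + 2 + 3 + 8 + 5 + 3 + 0 + 3 + 3 + 1 + 1 + 5 + 2 = 67

67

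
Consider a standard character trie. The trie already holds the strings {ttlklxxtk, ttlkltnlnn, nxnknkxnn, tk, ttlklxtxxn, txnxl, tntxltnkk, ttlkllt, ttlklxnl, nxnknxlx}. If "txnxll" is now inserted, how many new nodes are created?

Walking "txnxll" from the root, the first 5 characters ("txnxl") follow existing edges; "l" is the first miss.
New nodes needed: |"txnxll"| − 5 = 6 − 5 = 1.

1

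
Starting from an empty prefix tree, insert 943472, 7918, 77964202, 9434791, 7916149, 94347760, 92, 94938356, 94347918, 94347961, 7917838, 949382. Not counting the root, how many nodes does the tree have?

41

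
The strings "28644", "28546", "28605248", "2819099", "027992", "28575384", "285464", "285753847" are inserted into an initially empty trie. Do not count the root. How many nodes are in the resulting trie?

Count nodes per top-level branch (shared prefixes stored once):
  '0'-branch (027992): 6 nodes
  '2'-branch (2819099, 28546, 285464, 28575384, 285753847, 28605248, 28644): 25 nodes
Sum: 31

31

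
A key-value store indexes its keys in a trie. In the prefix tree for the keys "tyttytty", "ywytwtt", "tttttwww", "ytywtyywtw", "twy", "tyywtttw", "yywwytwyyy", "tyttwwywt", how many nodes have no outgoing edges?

Leaves are exactly the stored words that no other stored word extends.
Those words: "tttttwww", "twy", "tyttwwywt", "tyttytty", "tyywtttw", "ytywtyywtw", "ywytwtt", "yywwytwyyy"
Leaf count: 8

8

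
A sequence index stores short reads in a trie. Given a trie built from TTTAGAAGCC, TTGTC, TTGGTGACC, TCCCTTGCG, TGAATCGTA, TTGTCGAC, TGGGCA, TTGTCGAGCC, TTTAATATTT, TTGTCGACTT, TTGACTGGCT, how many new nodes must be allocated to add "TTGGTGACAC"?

2

The longest prefix of "TTGGTGACAC" already in the trie is "TTGGTGAC" (length 8).
New nodes needed: |"TTGGTGACAC"| − 8 = 10 − 8 = 2.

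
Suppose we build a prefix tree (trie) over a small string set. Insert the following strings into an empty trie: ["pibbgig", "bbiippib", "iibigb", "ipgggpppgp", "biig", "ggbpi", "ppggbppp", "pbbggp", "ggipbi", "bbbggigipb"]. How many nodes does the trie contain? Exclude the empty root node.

62

Insert word by word; a character creates a node only if that edge doesn't already exist:
  "pibbgig" → 7 new (p, i, b, b, g, i, g)
  "bbiippib" → 8 new (b, b, i, i, p, p, i, b)
  "iibigb" → 6 new (i, i, b, i, g, b)
  "ipgggpppgp" → prefix "i" already present; 9 new (p, g, g, g, p, p, p, g, p)
  "biig" → prefix "b" already present; 3 new (i, i, g)
  "ggbpi" → 5 new (g, g, b, p, i)
  "ppggbppp" → prefix "p" already present; 7 new (p, g, g, b, p, p, p)
  "pbbggp" → prefix "p" already present; 5 new (b, b, g, g, p)
  "ggipbi" → prefix "gg" already present; 4 new (i, p, b, i)
  "bbbggigipb" → prefix "bb" already present; 8 new (b, g, g, i, g, i, p, b)
Total nodes = 7 + 8 + 6 + 9 + 3 + 5 + 7 + 5 + 4 + 8 = 62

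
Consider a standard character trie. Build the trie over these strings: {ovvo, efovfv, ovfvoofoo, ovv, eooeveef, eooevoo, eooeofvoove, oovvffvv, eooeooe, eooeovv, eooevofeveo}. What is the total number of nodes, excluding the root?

49

Trace insertions, counting only characters that open a new branch:
  "ovvo" → 4 new (o, v, v, o)
  "efovfv" → 6 new (e, f, o, v, f, v)
  "ovfvoofoo" → prefix "ov" already present; 7 new (f, v, o, o, f, o, o)
  "ovv" → prefix "ovv" already present; 0 new (none)
  "eooeveef" → prefix "e" already present; 7 new (o, o, e, v, e, e, f)
  "eooevoo" → prefix "eooev" already present; 2 new (o, o)
  "eooeofvoove" → prefix "eooe" already present; 7 new (o, f, v, o, o, v, e)
  "oovvffvv" → prefix "o" already present; 7 new (o, v, v, f, f, v, v)
  "eooeooe" → prefix "eooeo" already present; 2 new (o, e)
  "eooeovv" → prefix "eooeo" already present; 2 new (v, v)
  "eooevofeveo" → prefix "eooevo" already present; 5 new (f, e, v, e, o)
Total nodes = 4 + 6 + 7 + 0 + 7 + 2 + 7 + 7 + 2 + 2 + 5 = 49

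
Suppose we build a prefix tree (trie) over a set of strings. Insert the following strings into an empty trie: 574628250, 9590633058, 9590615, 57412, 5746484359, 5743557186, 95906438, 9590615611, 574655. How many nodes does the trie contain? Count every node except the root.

Count nodes per top-level branch (shared prefixes stored once):
  '5'-branch (57412, 5743557186, 574628250, 5746484359, 574655): 26 nodes
  '9'-branch (9590615, 9590615611, 9590633058, 95906438): 18 nodes
Sum: 44

44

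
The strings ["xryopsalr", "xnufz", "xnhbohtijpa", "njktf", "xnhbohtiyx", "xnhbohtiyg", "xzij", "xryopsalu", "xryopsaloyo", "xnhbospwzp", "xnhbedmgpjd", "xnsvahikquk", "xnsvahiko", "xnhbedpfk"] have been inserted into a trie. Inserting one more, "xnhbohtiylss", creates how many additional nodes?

3

Walking "xnhbohtiylss" from the root, the first 9 characters ("xnhbohtiy") follow existing edges; "l" is the first miss.
New nodes needed: |"xnhbohtiylss"| − 9 = 12 − 9 = 3.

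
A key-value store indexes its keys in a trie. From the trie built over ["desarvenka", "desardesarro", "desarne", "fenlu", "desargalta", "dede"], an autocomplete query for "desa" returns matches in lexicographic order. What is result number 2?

desargalta

Filter for "desa…" and sort: "desardesarro", "desargalta", "desarne", "desarvenka"
The 2nd is desargalta.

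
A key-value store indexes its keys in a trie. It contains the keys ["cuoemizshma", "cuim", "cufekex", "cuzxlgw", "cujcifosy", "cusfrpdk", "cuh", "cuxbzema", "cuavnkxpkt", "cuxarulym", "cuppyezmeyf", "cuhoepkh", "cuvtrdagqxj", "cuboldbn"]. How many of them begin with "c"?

Walk to "c"; the words in its subtree are exactly those with that prefix.
Matches: "cuavnkxpkt", "cuboldbn", "cufekex", "cuh", "cuhoepkh", "cuim", "cujcifosy", "cuoemizshma", "cuppyezmeyf", "cusfrpdk", "cuvtrdagqxj", "cuxarulym", "cuxbzema", "cuzxlgw"
Count: 14

14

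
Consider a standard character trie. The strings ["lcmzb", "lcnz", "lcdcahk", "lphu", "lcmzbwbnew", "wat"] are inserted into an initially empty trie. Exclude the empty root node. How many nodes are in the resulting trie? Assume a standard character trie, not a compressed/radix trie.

23

Count nodes per top-level branch (shared prefixes stored once):
  'l'-branch (lcdcahk, lcmzb, lcmzbwbnew, lcnz, lphu): 20 nodes
  'w'-branch (wat): 3 nodes
Sum: 23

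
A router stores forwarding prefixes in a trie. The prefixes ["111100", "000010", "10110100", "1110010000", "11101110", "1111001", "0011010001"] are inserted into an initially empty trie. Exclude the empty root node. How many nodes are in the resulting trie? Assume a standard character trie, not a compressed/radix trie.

39

Count nodes per top-level branch (shared prefixes stored once):
  '0'-branch (000010, 0011010001): 14 nodes
  '1'-branch (10110100, 1110010000, 11101110, 111100, 1111001): 25 nodes
Sum: 39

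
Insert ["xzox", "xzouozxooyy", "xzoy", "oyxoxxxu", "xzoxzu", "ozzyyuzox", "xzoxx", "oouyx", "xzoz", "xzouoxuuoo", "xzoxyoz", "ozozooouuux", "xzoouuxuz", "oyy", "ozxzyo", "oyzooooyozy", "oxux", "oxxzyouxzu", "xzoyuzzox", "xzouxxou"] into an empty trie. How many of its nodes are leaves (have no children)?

Leaves are exactly the stored words that no other stored word extends.
Those words: "oouyx", "oxux", "oxxzyouxzu", "oyxoxxxu", "oyy", "oyzooooyozy", "ozozooouuux", "ozxzyo", "ozzyyuzox", "xzoouuxuz", "xzouoxuuoo", "xzouozxooyy", "xzouxxou", "xzoxx", "xzoxyoz", "xzoxzu", "xzoyuzzox", "xzoz"
Leaf count: 18

18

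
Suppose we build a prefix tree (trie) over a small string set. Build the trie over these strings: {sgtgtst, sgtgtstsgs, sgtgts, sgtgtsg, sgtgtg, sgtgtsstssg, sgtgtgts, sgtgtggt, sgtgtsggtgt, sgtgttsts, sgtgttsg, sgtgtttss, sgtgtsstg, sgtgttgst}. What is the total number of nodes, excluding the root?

37

Trace insertions, counting only characters that open a new branch:
  "sgtgtst" → 7 new (s, g, t, g, t, s, t)
  "sgtgtstsgs" → prefix "sgtgtst" already present; 3 new (s, g, s)
  "sgtgts" → prefix "sgtgts" already present; 0 new (none)
  "sgtgtsg" → prefix "sgtgts" already present; 1 new (g)
  "sgtgtg" → prefix "sgtgt" already present; 1 new (g)
  "sgtgtsstssg" → prefix "sgtgts" already present; 5 new (s, t, s, s, g)
  "sgtgtgts" → prefix "sgtgtg" already present; 2 new (t, s)
  "sgtgtggt" → prefix "sgtgtg" already present; 2 new (g, t)
  "sgtgtsggtgt" → prefix "sgtgtsg" already present; 4 new (g, t, g, t)
  "sgtgttsts" → prefix "sgtgt" already present; 4 new (t, s, t, s)
  "sgtgttsg" → prefix "sgtgtts" already present; 1 new (g)
  "sgtgtttss" → prefix "sgtgtt" already present; 3 new (t, s, s)
  "sgtgtsstg" → prefix "sgtgtsst" already present; 1 new (g)
  "sgtgttgst" → prefix "sgtgtt" already present; 3 new (g, s, t)
Total nodes = 7 + 3 + 0 + 1 + 1 + 5 + 2 + 2 + 4 + 4 + 1 + 3 + 1 + 3 = 37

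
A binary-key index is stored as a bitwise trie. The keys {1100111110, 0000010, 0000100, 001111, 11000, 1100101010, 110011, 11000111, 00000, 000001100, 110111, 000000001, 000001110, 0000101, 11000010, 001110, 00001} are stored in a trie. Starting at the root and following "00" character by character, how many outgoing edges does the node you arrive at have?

2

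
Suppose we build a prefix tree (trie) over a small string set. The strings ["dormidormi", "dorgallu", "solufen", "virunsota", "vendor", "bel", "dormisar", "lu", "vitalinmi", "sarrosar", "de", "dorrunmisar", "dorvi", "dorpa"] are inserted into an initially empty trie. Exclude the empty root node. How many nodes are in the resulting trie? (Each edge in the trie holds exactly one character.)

For each word, the new-node count is its length minus the longest prefix already in the trie:
  "dormidormi" → 10 new (d, o, r, m, i, d, o, r, m, i)
  "dorgallu" → prefix "dor" already present; 5 new (g, a, l, l, u)
  "solufen" → 7 new (s, o, l, u, f, e, n)
  "virunsota" → 9 new (v, i, r, u, n, s, o, t, a)
  "vendor" → prefix "v" already present; 5 new (e, n, d, o, r)
  "bel" → 3 new (b, e, l)
  "dormisar" → prefix "dormi" already present; 3 new (s, a, r)
  "lu" → 2 new (l, u)
  "vitalinmi" → prefix "vi" already present; 7 new (t, a, l, i, n, m, i)
  "sarrosar" → prefix "s" already present; 7 new (a, r, r, o, s, a, r)
  "de" → prefix "d" already present; 1 new (e)
  "dorrunmisar" → prefix "dor" already present; 8 new (r, u, n, m, i, s, a, r)
  "dorvi" → prefix "dor" already present; 2 new (v, i)
  "dorpa" → prefix "dor" already present; 2 new (p, a)
Total nodes = 10 + 5 + 7 + 9 + 5 + 3 + 3 + 2 + 7 + 7 + 1 + 8 + 2 + 2 = 71

71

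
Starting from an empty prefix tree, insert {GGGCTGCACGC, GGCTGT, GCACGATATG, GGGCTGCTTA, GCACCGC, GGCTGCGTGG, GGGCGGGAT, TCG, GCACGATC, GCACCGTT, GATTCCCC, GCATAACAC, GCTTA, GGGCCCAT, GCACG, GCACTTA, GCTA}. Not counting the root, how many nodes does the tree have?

70

For each word, the new-node count is its length minus the longest prefix already in the trie:
  "GGGCTGCACGC" → 11 new (G, G, G, C, T, G, C, A, C, G, C)
  "GGCTGT" → prefix "GG" already present; 4 new (C, T, G, T)
  "GCACGATATG" → prefix "G" already present; 9 new (C, A, C, G, A, T, A, T, G)
  "GGGCTGCTTA" → prefix "GGGCTGC" already present; 3 new (T, T, A)
  "GCACCGC" → prefix "GCAC" already present; 3 new (C, G, C)
  "GGCTGCGTGG" → prefix "GGCTG" already present; 5 new (C, G, T, G, G)
  "GGGCGGGAT" → prefix "GGGC" already present; 5 new (G, G, G, A, T)
  "TCG" → 3 new (T, C, G)
  "GCACGATC" → prefix "GCACGAT" already present; 1 new (C)
  "GCACCGTT" → prefix "GCACCG" already present; 2 new (T, T)
  "GATTCCCC" → prefix "G" already present; 7 new (A, T, T, C, C, C, C)
  "GCATAACAC" → prefix "GCA" already present; 6 new (T, A, A, C, A, C)
  "GCTTA" → prefix "GC" already present; 3 new (T, T, A)
  "GGGCCCAT" → prefix "GGGC" already present; 4 new (C, C, A, T)
  "GCACG" → prefix "GCACG" already present; 0 new (none)
  "GCACTTA" → prefix "GCAC" already present; 3 new (T, T, A)
  "GCTA" → prefix "GCT" already present; 1 new (A)
Total nodes = 11 + 4 + 9 + 3 + 3 + 5 + 5 + 3 + 1 + 2 + 7 + 6 + 3 + 4 + 0 + 3 + 1 = 70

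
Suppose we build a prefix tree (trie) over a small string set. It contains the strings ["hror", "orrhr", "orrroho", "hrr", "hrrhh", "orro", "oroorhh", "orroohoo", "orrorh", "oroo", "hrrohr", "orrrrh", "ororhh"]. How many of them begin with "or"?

9

Traverse to the node for "or", then collect every word in that subtree.
Words under "or": oroo, oroorhh, ororhh, orrhr, orro, orroohoo, orrorh, orrroho, orrrrh
Count: 9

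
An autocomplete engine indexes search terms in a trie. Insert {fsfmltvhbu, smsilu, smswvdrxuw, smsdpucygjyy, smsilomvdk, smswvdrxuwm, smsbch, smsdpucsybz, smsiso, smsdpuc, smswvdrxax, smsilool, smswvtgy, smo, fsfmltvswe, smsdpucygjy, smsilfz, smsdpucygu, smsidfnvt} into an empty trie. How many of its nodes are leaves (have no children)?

A leaf is a node with no children — equivalently, the end of a word that is not a proper prefix of any other stored word.
Those words: "fsfmltvhbu", "fsfmltvswe", "smo", "smsbch", "smsdpucsybz", "smsdpucygjyy", "smsdpucygu", "smsidfnvt", "smsilfz", "smsilomvdk", "smsilool", "smsilu", "smsiso", "smswvdrxax", "smswvdrxuwm", "smswvtgy"
Leaf count: 16

16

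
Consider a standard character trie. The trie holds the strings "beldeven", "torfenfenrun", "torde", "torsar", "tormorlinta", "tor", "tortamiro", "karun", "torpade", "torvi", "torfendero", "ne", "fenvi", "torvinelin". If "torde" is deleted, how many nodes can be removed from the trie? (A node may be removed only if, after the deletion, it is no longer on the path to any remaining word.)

Walk "torde" from the leaf back toward the root, removing each node that no remaining word uses.
The suffix "de" (2 nodes) is used only by "torde"; the node for "tor" still has the child "f", so pruning stops there.
Nodes removed: 2

2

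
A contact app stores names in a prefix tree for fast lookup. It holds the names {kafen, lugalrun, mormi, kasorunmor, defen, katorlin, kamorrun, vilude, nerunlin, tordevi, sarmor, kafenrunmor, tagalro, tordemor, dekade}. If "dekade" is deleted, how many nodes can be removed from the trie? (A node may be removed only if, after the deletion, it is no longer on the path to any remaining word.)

Walk "dekade" from the leaf back toward the root, removing each node that no remaining word uses.
The suffix "kade" (4 nodes) is used only by "dekade"; the node for "de" still has the child "f", so pruning stops there.
Nodes removed: 4

4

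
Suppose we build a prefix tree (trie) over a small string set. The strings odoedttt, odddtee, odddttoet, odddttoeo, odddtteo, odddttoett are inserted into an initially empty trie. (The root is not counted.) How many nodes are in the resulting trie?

21

For each word, the new-node count is its length minus the longest prefix already in the trie:
  "odoedttt" → 8 new (o, d, o, e, d, t, t, t)
  "odddtee" → prefix "od" already present; 5 new (d, d, t, e, e)
  "odddttoet" → prefix "odddt" already present; 4 new (t, o, e, t)
  "odddttoeo" → prefix "odddttoe" already present; 1 new (o)
  "odddtteo" → prefix "odddtt" already present; 2 new (e, o)
  "odddttoett" → prefix "odddttoet" already present; 1 new (t)
Total nodes = 8 + 5 + 4 + 1 + 2 + 1 = 21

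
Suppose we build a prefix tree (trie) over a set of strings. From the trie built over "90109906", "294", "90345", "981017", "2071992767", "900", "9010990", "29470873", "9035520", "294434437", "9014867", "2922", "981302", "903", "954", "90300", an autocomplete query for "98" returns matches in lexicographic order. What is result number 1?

981017

DFS of the "98" subtree visits, in order: "981017", "981302"
Position 1: 981017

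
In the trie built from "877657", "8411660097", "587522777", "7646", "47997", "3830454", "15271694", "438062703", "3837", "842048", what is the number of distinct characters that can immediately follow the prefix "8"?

Follow the path "8" to its node, then look at its outgoing edges.
Characters that immediately follow "8" among the stored strings: {4, 7}.
That node has 2 child edges.

2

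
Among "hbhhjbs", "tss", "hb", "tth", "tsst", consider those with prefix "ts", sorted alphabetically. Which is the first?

Words with prefix "ts", in lexicographic order: "tss", "tsst"
The 1st is tss.

tss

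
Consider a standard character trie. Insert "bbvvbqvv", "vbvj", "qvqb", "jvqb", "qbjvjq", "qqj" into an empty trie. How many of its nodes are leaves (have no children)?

6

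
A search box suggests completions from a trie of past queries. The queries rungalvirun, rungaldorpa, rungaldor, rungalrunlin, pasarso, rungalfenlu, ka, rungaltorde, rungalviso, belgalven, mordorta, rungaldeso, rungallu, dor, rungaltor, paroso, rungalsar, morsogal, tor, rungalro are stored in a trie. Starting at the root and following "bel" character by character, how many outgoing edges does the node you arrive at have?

1

The children of the "bel" node are the distinct next characters among strings starting with "bel".
Distinct next characters after "bel": g.
That node has 1 child edge.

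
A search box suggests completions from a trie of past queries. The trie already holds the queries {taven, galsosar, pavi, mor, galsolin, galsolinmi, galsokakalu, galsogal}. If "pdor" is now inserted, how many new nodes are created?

Walking "pdor" from the root, the first 1 characters ("p") follow existing edges; "d" is the first miss.
New nodes needed: |"pdor"| − 1 = 4 − 1 = 3.

3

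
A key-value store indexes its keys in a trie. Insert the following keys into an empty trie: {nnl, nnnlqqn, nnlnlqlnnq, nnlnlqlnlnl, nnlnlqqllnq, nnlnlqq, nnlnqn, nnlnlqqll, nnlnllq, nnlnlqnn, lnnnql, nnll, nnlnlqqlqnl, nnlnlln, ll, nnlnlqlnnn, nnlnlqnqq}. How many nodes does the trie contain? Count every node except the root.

44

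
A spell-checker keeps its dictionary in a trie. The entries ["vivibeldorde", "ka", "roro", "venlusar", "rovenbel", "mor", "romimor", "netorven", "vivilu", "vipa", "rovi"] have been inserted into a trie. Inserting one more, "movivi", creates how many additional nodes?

4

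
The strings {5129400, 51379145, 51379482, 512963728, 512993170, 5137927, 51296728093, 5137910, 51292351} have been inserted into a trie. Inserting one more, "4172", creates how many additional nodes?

4

"4172" shares no prefix with any stored word, so all 4 characters open new nodes.
4 − 0 = 4 new nodes.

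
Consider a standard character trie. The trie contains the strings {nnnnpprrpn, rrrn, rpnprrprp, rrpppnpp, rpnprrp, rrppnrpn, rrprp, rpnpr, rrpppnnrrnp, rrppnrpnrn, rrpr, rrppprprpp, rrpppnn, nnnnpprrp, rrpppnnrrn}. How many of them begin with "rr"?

10

Filter for entries beginning with "rr":
Words under "rr": rrppnrpn, rrppnrpnrn, rrpppnn, rrpppnnrrn, rrpppnnrrnp, rrpppnpp, rrppprprpp, rrpr, rrprp, rrrn
Count: 10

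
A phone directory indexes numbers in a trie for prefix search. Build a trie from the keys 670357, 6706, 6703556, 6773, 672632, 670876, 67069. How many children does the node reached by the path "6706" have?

The children of the "6706" node are the distinct next characters among strings starting with "6706".
Characters that immediately follow "6706" among the stored strings: {9}.
That node has 1 child edge.

1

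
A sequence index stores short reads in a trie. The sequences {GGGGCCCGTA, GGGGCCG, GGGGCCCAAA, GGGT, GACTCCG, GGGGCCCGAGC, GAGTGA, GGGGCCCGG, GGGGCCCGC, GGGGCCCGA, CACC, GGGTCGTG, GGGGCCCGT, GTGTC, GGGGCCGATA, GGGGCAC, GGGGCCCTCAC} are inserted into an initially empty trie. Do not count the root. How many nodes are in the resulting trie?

For each word, the new-node count is its length minus the longest prefix already in the trie:
  "GGGGCCCGTA" → 10 new (G, G, G, G, C, C, C, G, T, A)
  "GGGGCCG" → prefix "GGGGCC" already present; 1 new (G)
  "GGGGCCCAAA" → prefix "GGGGCCC" already present; 3 new (A, A, A)
  "GGGT" → prefix "GGG" already present; 1 new (T)
  "GACTCCG" → prefix "G" already present; 6 new (A, C, T, C, C, G)
  "GGGGCCCGAGC" → prefix "GGGGCCCG" already present; 3 new (A, G, C)
  "GAGTGA" → prefix "GA" already present; 4 new (G, T, G, A)
  "GGGGCCCGG" → prefix "GGGGCCCG" already present; 1 new (G)
  "GGGGCCCGC" → prefix "GGGGCCCG" already present; 1 new (C)
  "GGGGCCCGA" → prefix "GGGGCCCGA" already present; 0 new (none)
  "CACC" → 4 new (C, A, C, C)
  "GGGTCGTG" → prefix "GGGT" already present; 4 new (C, G, T, G)
  "GGGGCCCGT" → prefix "GGGGCCCGT" already present; 0 new (none)
  "GTGTC" → prefix "G" already present; 4 new (T, G, T, C)
  "GGGGCCGATA" → prefix "GGGGCCG" already present; 3 new (A, T, A)
  "GGGGCAC" → prefix "GGGGC" already present; 2 new (A, C)
  "GGGGCCCTCAC" → prefix "GGGGCCC" already present; 4 new (T, C, A, C)
Total nodes = 10 + 1 + 3 + 1 + 6 + 3 + 4 + 1 + 1 + 0 + 4 + 4 + 0 + 4 + 3 + 2 + 4 = 51

51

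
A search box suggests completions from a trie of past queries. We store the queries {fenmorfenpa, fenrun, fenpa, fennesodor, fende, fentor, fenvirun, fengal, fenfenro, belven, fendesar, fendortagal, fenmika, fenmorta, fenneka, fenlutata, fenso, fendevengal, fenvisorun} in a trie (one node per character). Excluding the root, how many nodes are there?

83

Insert word by word; a character creates a node only if that edge doesn't already exist:
  "fenmorfenpa" → 11 new (f, e, n, m, o, r, f, e, n, p, a)
  "fenrun" → prefix "fen" already present; 3 new (r, u, n)
  "fenpa" → prefix "fen" already present; 2 new (p, a)
  "fennesodor" → prefix "fen" already present; 7 new (n, e, s, o, d, o, r)
  "fende" → prefix "fen" already present; 2 new (d, e)
  "fentor" → prefix "fen" already present; 3 new (t, o, r)
  "fenvirun" → prefix "fen" already present; 5 new (v, i, r, u, n)
  "fengal" → prefix "fen" already present; 3 new (g, a, l)
  "fenfenro" → prefix "fen" already present; 5 new (f, e, n, r, o)
  "belven" → 6 new (b, e, l, v, e, n)
  "fendesar" → prefix "fende" already present; 3 new (s, a, r)
  "fendortagal" → prefix "fend" already present; 7 new (o, r, t, a, g, a, l)
  "fenmika" → prefix "fenm" already present; 3 new (i, k, a)
  "fenmorta" → prefix "fenmor" already present; 2 new (t, a)
  "fenneka" → prefix "fenne" already present; 2 new (k, a)
  "fenlutata" → prefix "fen" already present; 6 new (l, u, t, a, t, a)
  "fenso" → prefix "fen" already present; 2 new (s, o)
  "fendevengal" → prefix "fende" already present; 6 new (v, e, n, g, a, l)
  "fenvisorun" → prefix "fenvi" already present; 5 new (s, o, r, u, n)
Total nodes = 11 + 3 + 2 + 7 + 2 + 3 + 5 + 3 + 5 + 6 + 3 + 7 + 3 + 2 + 2 + 6 + 2 + 6 + 5 = 83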